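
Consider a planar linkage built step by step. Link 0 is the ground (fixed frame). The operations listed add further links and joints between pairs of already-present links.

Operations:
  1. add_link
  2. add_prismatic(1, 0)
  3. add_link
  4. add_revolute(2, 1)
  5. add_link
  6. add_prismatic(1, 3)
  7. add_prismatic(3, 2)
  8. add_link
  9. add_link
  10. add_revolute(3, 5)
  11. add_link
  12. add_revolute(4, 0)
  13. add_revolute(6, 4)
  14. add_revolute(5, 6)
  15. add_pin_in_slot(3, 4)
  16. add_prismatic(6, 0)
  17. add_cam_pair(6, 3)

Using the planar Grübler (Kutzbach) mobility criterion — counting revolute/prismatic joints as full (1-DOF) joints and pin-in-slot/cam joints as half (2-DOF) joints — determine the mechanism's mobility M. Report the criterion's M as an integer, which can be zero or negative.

M = -2

[1;0;0] (link 0 is ground)
L+ [2;0;0]
P(1,0)∈J1 [2;1;0]
L+ [3;1;0]
R(2,1)∈J1 [3;2;0]
L+ [4;2;0]
P(1,3)∈J1 [4;3;0]
P(3,2)∈J1 [4;4;0]
L+ [5;4;0]
L+ [6;4;0]
R(3,5)∈J1 [6;5;0]
L+ [7;5;0]
R(4,0)∈J1 [7;6;0]
R(6,4)∈J1 [7;7;0]
R(5,6)∈J1 [7;8;0]
PS(3,4)∈J2 [7;8;1]
P(6,0)∈J1 [7;9;1]
C(6,3)∈J2 [7;9;2]
mobility = 18 − 18 − 2 = -2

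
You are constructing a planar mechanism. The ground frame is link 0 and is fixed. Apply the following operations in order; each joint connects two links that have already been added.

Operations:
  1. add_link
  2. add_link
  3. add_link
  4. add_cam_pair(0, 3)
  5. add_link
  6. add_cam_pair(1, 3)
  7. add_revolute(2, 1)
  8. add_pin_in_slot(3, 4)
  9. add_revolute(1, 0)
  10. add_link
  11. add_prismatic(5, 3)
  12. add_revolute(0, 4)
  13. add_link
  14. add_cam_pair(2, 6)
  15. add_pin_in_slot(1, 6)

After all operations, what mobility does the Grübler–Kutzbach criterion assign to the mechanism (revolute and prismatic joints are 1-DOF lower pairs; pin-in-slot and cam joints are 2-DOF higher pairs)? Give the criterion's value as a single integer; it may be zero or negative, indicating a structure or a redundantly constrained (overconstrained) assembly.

L=1 J1=0 J2=0
add link → L=2 J1=0 J2=0
add link → L=3 J1=0 J2=0
add link → L=4 J1=0 J2=0
C@0,3 dof=2 J2 → L=4 J1=0 J2=1
add link → L=5 J1=0 J2=1
C@1,3 dof=2 J2 → L=5 J1=0 J2=2
R@2,1 dof=1 J1 → L=5 J1=1 J2=2
PS@3,4 dof=2 J2 → L=5 J1=1 J2=3
R@1,0 dof=1 J1 → L=5 J1=2 J2=3
add link → L=6 J1=2 J2=3
P@5,3 dof=1 J1 → L=6 J1=3 J2=3
R@0,4 dof=1 J1 → L=6 J1=4 J2=3
add link → L=7 J1=4 J2=3
C@2,6 dof=2 J2 → L=7 J1=4 J2=4
PS@1,6 dof=2 J2 → L=7 J1=4 J2=5
M=3(L−1)−2J1−J2=3·6−2·4−5=5

M = 5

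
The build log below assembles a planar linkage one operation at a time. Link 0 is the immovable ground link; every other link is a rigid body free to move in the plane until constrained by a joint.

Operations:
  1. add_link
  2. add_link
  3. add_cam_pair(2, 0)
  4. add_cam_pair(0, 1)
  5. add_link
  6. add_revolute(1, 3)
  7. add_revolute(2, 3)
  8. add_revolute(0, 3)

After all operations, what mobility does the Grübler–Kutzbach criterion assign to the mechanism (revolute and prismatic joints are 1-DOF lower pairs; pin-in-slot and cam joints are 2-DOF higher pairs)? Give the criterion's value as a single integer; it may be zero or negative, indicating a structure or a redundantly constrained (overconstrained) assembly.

M = 1

link 0 = ground. State L|J1|J2 = 1|0|0
+link1  2|0|0
+link2  3|0|0
C(2,0) f=2→J2  3|0|1
C(0,1) f=2→J2  3|0|2
+link3  4|0|2
R(1,3) f=1→J1  4|1|2
R(2,3) f=1→J1  4|2|2
R(0,3) f=1→J1  4|3|2
M = 3(4−1)−2·3−2 = 9−6−2 = 1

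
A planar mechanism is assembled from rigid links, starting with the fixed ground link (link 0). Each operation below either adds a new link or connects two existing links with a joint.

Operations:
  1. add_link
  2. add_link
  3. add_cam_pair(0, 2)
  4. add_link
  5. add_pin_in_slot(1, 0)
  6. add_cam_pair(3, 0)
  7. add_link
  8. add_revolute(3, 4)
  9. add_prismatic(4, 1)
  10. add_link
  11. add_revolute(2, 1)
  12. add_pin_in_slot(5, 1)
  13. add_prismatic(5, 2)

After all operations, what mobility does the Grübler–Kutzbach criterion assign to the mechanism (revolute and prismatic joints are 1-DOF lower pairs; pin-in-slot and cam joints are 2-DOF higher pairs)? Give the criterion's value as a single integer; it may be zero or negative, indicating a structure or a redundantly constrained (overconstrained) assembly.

(L,J1,J2)=(1,0,0); link0 fixed
link1: (2,0,0)
link2: (3,0,0)
C 0-2 [J2]: (3,0,1)
link3: (4,0,1)
PS 1-0 [J2]: (4,0,2)
C 3-0 [J2]: (4,0,3)
link4: (5,0,3)
R 3-4 [J1]: (5,1,3)
P 4-1 [J1]: (5,2,3)
link5: (6,2,3)
R 2-1 [J1]: (6,3,3)
PS 5-1 [J2]: (6,3,4)
P 5-2 [J1]: (6,4,4)
Grübler: 3·5 − 2·4 − 4 = 3

M = 3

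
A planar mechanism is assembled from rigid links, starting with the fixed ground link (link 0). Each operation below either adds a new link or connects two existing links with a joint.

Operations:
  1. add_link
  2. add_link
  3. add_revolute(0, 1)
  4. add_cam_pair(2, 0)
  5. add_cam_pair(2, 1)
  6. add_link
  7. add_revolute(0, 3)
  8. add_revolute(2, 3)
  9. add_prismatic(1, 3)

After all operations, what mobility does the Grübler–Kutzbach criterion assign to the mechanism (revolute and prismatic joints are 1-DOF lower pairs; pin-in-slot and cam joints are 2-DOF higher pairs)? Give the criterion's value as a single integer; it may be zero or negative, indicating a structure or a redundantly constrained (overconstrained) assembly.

(L,J1,J2)=(1,0,0); link0 fixed
link1: (2,0,0)
link2: (3,0,0)
R 0-1 [J1]: (3,1,0)
C 2-0 [J2]: (3,1,1)
C 2-1 [J2]: (3,1,2)
link3: (4,1,2)
R 0-3 [J1]: (4,2,2)
R 2-3 [J1]: (4,3,2)
P 1-3 [J1]: (4,4,2)
Grübler: 3·3 − 2·4 − 2 = -1

M = -1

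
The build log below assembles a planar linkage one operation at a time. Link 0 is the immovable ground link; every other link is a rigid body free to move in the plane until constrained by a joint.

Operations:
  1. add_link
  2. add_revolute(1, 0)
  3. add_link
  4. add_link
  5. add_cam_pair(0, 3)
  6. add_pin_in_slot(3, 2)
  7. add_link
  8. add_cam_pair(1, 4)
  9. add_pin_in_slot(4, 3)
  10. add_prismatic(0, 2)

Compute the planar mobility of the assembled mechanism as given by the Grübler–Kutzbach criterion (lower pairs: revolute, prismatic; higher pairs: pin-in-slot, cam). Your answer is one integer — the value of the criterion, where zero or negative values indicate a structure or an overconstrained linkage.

M = 4

[1;0;0] (link 0 is ground)
L+ [2;0;0]
R(1,0)∈J1 [2;1;0]
L+ [3;1;0]
L+ [4;1;0]
C(0,3)∈J2 [4;1;1]
PS(3,2)∈J2 [4;1;2]
L+ [5;1;2]
C(1,4)∈J2 [5;1;3]
PS(4,3)∈J2 [5;1;4]
P(0,2)∈J1 [5;2;4]
mobility = 12 − 4 − 4 = 4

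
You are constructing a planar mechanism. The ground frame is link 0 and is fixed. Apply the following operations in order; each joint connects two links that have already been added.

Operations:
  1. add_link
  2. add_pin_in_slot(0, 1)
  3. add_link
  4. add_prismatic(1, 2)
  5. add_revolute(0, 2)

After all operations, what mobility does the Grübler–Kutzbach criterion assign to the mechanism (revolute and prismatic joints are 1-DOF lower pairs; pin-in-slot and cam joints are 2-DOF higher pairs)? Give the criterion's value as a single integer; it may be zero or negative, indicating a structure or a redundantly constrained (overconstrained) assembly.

M = 1

[1;0;0] (link 0 is ground)
L+ [2;0;0]
PS(0,1)∈J2 [2;0;1]
L+ [3;0;1]
P(1,2)∈J1 [3;1;1]
R(0,2)∈J1 [3;2;1]
mobility = 6 − 4 − 1 = 1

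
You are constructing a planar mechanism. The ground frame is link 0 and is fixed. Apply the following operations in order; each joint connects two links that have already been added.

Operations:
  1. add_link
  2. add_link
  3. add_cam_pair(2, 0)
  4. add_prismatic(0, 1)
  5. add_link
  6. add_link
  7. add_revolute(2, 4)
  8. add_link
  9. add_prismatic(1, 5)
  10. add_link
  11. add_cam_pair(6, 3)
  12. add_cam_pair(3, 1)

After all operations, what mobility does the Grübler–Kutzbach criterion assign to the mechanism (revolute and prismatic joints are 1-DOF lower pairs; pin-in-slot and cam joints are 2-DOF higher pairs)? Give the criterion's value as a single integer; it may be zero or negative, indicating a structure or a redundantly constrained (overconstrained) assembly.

[1;0;0] (link 0 is ground)
L+ [2;0;0]
L+ [3;0;0]
C(2,0)∈J2 [3;0;1]
P(0,1)∈J1 [3;1;1]
L+ [4;1;1]
L+ [5;1;1]
R(2,4)∈J1 [5;2;1]
L+ [6;2;1]
P(1,5)∈J1 [6;3;1]
L+ [7;3;1]
C(6,3)∈J2 [7;3;2]
C(3,1)∈J2 [7;3;3]
mobility = 18 − 6 − 3 = 9

M = 9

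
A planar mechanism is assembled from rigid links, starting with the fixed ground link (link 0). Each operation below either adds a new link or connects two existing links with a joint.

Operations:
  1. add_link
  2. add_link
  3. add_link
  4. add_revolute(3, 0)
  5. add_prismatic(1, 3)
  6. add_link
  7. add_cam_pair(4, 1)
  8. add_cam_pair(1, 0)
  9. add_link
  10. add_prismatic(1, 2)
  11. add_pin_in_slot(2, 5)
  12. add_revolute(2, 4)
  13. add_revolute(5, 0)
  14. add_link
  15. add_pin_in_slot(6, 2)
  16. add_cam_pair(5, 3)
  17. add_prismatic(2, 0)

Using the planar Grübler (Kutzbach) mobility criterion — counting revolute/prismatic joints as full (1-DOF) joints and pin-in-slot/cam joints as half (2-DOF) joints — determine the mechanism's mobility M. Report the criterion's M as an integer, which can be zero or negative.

M = 1

L=1 J1=0 J2=0
add link → L=2 J1=0 J2=0
add link → L=3 J1=0 J2=0
add link → L=4 J1=0 J2=0
R@3,0 dof=1 J1 → L=4 J1=1 J2=0
P@1,3 dof=1 J1 → L=4 J1=2 J2=0
add link → L=5 J1=2 J2=0
C@4,1 dof=2 J2 → L=5 J1=2 J2=1
C@1,0 dof=2 J2 → L=5 J1=2 J2=2
add link → L=6 J1=2 J2=2
P@1,2 dof=1 J1 → L=6 J1=3 J2=2
PS@2,5 dof=2 J2 → L=6 J1=3 J2=3
R@2,4 dof=1 J1 → L=6 J1=4 J2=3
R@5,0 dof=1 J1 → L=6 J1=5 J2=3
add link → L=7 J1=5 J2=3
PS@6,2 dof=2 J2 → L=7 J1=5 J2=4
C@5,3 dof=2 J2 → L=7 J1=5 J2=5
P@2,0 dof=1 J1 → L=7 J1=6 J2=5
M=3(L−1)−2J1−J2=3·6−2·6−5=1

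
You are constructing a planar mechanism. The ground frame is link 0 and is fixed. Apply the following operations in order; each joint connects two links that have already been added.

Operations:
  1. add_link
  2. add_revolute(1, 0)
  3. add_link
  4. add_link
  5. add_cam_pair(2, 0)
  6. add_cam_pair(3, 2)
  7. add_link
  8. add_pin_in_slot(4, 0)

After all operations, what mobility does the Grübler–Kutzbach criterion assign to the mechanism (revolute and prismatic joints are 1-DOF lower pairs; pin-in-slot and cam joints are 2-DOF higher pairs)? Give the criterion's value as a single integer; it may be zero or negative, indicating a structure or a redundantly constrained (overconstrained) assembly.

ground; <1,0,0>
#1 <2,0,0>
R:1↔0 J1 <2,1,0>
#2 <3,1,0>
#3 <4,1,0>
C:2↔0 J2 <4,1,1>
C:3↔2 J2 <4,1,2>
#4 <5,1,2>
PS:4↔0 J2 <5,1,3>
3×4 − 2×1 − 1×3 = 7

M = 7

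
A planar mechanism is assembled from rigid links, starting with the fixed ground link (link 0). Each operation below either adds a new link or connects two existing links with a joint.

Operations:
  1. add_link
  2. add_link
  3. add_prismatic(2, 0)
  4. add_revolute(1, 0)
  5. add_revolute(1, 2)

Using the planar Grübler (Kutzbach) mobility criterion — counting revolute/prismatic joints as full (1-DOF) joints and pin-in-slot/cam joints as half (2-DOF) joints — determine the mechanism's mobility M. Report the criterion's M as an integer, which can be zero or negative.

M = 0

[1;0;0] (link 0 is ground)
L+ [2;0;0]
L+ [3;0;0]
P(2,0)∈J1 [3;1;0]
R(1,0)∈J1 [3;2;0]
R(1,2)∈J1 [3;3;0]
mobility = 6 − 6 − 0 = 0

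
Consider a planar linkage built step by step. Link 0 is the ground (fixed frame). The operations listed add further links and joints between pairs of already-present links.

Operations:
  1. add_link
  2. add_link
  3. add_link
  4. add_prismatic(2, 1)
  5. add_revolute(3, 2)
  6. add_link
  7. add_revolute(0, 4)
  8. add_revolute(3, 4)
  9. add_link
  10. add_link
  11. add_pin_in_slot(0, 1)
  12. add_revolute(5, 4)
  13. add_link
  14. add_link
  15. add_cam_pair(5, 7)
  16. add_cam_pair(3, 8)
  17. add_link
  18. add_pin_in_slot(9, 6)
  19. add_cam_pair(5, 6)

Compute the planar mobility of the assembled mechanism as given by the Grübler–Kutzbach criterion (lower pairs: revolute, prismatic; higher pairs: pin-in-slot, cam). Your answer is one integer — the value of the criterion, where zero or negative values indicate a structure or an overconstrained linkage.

M = 12

ground; <1,0,0>
#1 <2,0,0>
#2 <3,0,0>
#3 <4,0,0>
P:2↔1 J1 <4,1,0>
R:3↔2 J1 <4,2,0>
#4 <5,2,0>
R:0↔4 J1 <5,3,0>
R:3↔4 J1 <5,4,0>
#5 <6,4,0>
#6 <7,4,0>
PS:0↔1 J2 <7,4,1>
R:5↔4 J1 <7,5,1>
#7 <8,5,1>
#8 <9,5,1>
C:5↔7 J2 <9,5,2>
C:3↔8 J2 <9,5,3>
#9 <10,5,3>
PS:9↔6 J2 <10,5,4>
C:5↔6 J2 <10,5,5>
3×9 − 2×5 − 1×5 = 12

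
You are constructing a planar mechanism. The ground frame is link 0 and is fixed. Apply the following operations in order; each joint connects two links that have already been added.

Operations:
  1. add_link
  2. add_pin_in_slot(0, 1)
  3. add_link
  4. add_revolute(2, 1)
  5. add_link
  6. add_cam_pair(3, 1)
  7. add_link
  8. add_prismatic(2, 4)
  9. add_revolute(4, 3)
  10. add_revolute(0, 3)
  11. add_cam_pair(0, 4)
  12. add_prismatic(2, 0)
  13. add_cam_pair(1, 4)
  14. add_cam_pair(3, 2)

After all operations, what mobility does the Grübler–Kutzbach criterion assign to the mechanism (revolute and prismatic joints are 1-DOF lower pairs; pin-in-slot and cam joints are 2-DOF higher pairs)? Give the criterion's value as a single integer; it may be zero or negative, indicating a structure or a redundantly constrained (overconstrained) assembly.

L=1 J1=0 J2=0
add link → L=2 J1=0 J2=0
PS@0,1 dof=2 J2 → L=2 J1=0 J2=1
add link → L=3 J1=0 J2=1
R@2,1 dof=1 J1 → L=3 J1=1 J2=1
add link → L=4 J1=1 J2=1
C@3,1 dof=2 J2 → L=4 J1=1 J2=2
add link → L=5 J1=1 J2=2
P@2,4 dof=1 J1 → L=5 J1=2 J2=2
R@4,3 dof=1 J1 → L=5 J1=3 J2=2
R@0,3 dof=1 J1 → L=5 J1=4 J2=2
C@0,4 dof=2 J2 → L=5 J1=4 J2=3
P@2,0 dof=1 J1 → L=5 J1=5 J2=3
C@1,4 dof=2 J2 → L=5 J1=5 J2=4
C@3,2 dof=2 J2 → L=5 J1=5 J2=5
M=3(L−1)−2J1−J2=3·4−2·5−5=-3

M = -3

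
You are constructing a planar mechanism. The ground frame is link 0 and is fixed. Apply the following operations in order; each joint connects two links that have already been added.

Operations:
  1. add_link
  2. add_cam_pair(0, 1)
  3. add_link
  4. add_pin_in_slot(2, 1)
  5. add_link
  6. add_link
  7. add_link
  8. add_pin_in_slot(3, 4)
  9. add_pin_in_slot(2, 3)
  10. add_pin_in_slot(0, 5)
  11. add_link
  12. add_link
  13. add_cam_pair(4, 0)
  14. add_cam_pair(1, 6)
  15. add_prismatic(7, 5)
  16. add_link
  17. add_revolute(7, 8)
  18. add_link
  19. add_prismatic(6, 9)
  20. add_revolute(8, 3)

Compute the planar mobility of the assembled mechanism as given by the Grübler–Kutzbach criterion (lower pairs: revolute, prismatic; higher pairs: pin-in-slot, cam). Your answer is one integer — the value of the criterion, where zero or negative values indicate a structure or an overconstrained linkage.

M = 12

ground; <1,0,0>
#1 <2,0,0>
C:0↔1 J2 <2,0,1>
#2 <3,0,1>
PS:2↔1 J2 <3,0,2>
#3 <4,0,2>
#4 <5,0,2>
#5 <6,0,2>
PS:3↔4 J2 <6,0,3>
PS:2↔3 J2 <6,0,4>
PS:0↔5 J2 <6,0,5>
#6 <7,0,5>
#7 <8,0,5>
C:4↔0 J2 <8,0,6>
C:1↔6 J2 <8,0,7>
P:7↔5 J1 <8,1,7>
#8 <9,1,7>
R:7↔8 J1 <9,2,7>
#9 <10,2,7>
P:6↔9 J1 <10,3,7>
R:8↔3 J1 <10,4,7>
3×9 − 2×4 − 1×7 = 12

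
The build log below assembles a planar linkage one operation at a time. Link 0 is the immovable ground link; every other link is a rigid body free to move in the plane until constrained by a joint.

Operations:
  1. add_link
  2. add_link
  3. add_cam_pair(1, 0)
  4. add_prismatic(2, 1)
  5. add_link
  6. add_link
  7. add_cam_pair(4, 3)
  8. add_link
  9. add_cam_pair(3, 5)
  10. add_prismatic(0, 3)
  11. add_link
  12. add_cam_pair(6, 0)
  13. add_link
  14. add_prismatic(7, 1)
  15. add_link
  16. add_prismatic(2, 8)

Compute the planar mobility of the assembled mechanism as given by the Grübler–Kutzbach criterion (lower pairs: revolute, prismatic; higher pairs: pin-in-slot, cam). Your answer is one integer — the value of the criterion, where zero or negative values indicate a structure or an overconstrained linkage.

M = 12

L=1 J1=0 J2=0
add link → L=2 J1=0 J2=0
add link → L=3 J1=0 J2=0
C@1,0 dof=2 J2 → L=3 J1=0 J2=1
P@2,1 dof=1 J1 → L=3 J1=1 J2=1
add link → L=4 J1=1 J2=1
add link → L=5 J1=1 J2=1
C@4,3 dof=2 J2 → L=5 J1=1 J2=2
add link → L=6 J1=1 J2=2
C@3,5 dof=2 J2 → L=6 J1=1 J2=3
P@0,3 dof=1 J1 → L=6 J1=2 J2=3
add link → L=7 J1=2 J2=3
C@6,0 dof=2 J2 → L=7 J1=2 J2=4
add link → L=8 J1=2 J2=4
P@7,1 dof=1 J1 → L=8 J1=3 J2=4
add link → L=9 J1=3 J2=4
P@2,8 dof=1 J1 → L=9 J1=4 J2=4
M=3(L−1)−2J1−J2=3·8−2·4−4=12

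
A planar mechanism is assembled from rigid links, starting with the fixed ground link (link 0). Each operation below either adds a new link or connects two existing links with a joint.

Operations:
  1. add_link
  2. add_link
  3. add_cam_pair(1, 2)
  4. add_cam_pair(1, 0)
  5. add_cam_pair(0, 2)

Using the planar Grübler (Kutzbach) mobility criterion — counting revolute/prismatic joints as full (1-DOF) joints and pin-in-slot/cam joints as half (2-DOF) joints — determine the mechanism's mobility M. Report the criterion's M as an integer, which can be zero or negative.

L=1 J1=0 J2=0
add link → L=2 J1=0 J2=0
add link → L=3 J1=0 J2=0
C@1,2 dof=2 J2 → L=3 J1=0 J2=1
C@1,0 dof=2 J2 → L=3 J1=0 J2=2
C@0,2 dof=2 J2 → L=3 J1=0 J2=3
M=3(L−1)−2J1−J2=3·2−2·0−3=3

M = 3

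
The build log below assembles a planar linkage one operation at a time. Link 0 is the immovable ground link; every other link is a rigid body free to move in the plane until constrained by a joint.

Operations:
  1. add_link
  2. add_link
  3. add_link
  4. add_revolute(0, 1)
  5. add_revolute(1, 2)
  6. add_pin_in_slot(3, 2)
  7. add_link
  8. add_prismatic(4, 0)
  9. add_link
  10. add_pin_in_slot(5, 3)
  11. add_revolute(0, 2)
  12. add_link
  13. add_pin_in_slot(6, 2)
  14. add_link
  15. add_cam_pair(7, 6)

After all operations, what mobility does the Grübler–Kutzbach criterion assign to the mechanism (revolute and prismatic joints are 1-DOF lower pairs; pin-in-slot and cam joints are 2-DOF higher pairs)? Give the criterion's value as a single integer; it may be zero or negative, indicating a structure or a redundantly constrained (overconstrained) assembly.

M = 9

L=1 J1=0 J2=0
add link → L=2 J1=0 J2=0
add link → L=3 J1=0 J2=0
add link → L=4 J1=0 J2=0
R@0,1 dof=1 J1 → L=4 J1=1 J2=0
R@1,2 dof=1 J1 → L=4 J1=2 J2=0
PS@3,2 dof=2 J2 → L=4 J1=2 J2=1
add link → L=5 J1=2 J2=1
P@4,0 dof=1 J1 → L=5 J1=3 J2=1
add link → L=6 J1=3 J2=1
PS@5,3 dof=2 J2 → L=6 J1=3 J2=2
R@0,2 dof=1 J1 → L=6 J1=4 J2=2
add link → L=7 J1=4 J2=2
PS@6,2 dof=2 J2 → L=7 J1=4 J2=3
add link → L=8 J1=4 J2=3
C@7,6 dof=2 J2 → L=8 J1=4 J2=4
M=3(L−1)−2J1−J2=3·7−2·4−4=9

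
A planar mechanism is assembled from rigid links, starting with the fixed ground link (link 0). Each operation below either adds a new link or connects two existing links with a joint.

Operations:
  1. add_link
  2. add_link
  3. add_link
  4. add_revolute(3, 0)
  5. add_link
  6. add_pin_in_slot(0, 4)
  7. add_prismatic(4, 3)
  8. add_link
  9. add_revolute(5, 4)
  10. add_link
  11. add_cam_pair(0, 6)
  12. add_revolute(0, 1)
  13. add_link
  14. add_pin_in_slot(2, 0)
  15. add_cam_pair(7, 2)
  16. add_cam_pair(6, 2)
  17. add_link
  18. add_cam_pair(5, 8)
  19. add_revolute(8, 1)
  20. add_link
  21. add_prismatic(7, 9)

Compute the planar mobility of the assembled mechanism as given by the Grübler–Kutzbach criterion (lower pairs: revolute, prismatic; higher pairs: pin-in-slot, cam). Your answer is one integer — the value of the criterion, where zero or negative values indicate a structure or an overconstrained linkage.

M = 9

L=1 J1=0 J2=0
add link → L=2 J1=0 J2=0
add link → L=3 J1=0 J2=0
add link → L=4 J1=0 J2=0
R@3,0 dof=1 J1 → L=4 J1=1 J2=0
add link → L=5 J1=1 J2=0
PS@0,4 dof=2 J2 → L=5 J1=1 J2=1
P@4,3 dof=1 J1 → L=5 J1=2 J2=1
add link → L=6 J1=2 J2=1
R@5,4 dof=1 J1 → L=6 J1=3 J2=1
add link → L=7 J1=3 J2=1
C@0,6 dof=2 J2 → L=7 J1=3 J2=2
R@0,1 dof=1 J1 → L=7 J1=4 J2=2
add link → L=8 J1=4 J2=2
PS@2,0 dof=2 J2 → L=8 J1=4 J2=3
C@7,2 dof=2 J2 → L=8 J1=4 J2=4
C@6,2 dof=2 J2 → L=8 J1=4 J2=5
add link → L=9 J1=4 J2=5
C@5,8 dof=2 J2 → L=9 J1=4 J2=6
R@8,1 dof=1 J1 → L=9 J1=5 J2=6
add link → L=10 J1=5 J2=6
P@7,9 dof=1 J1 → L=10 J1=6 J2=6
M=3(L−1)−2J1−J2=3·9−2·6−6=9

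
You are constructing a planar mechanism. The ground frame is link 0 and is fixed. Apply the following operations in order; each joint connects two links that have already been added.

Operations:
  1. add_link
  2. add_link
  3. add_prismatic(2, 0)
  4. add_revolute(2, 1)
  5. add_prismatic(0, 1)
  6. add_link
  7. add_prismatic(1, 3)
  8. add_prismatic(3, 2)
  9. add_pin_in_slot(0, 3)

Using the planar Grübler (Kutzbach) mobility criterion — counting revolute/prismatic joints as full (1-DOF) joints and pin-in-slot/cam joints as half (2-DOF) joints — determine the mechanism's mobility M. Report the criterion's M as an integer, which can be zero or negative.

M = -2

[1;0;0] (link 0 is ground)
L+ [2;0;0]
L+ [3;0;0]
P(2,0)∈J1 [3;1;0]
R(2,1)∈J1 [3;2;0]
P(0,1)∈J1 [3;3;0]
L+ [4;3;0]
P(1,3)∈J1 [4;4;0]
P(3,2)∈J1 [4;5;0]
PS(0,3)∈J2 [4;5;1]
mobility = 9 − 10 − 1 = -2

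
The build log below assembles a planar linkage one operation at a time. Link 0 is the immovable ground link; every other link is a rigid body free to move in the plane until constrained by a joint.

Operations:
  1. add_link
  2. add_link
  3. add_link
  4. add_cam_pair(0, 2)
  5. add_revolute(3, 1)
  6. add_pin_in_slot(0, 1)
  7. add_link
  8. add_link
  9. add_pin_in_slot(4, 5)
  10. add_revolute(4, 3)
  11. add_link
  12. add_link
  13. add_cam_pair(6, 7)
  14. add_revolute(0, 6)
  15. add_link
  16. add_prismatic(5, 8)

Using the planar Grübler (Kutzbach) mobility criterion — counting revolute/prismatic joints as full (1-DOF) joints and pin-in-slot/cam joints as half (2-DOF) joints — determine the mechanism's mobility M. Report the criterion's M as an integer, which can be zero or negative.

M = 12

[1;0;0] (link 0 is ground)
L+ [2;0;0]
L+ [3;0;0]
L+ [4;0;0]
C(0,2)∈J2 [4;0;1]
R(3,1)∈J1 [4;1;1]
PS(0,1)∈J2 [4;1;2]
L+ [5;1;2]
L+ [6;1;2]
PS(4,5)∈J2 [6;1;3]
R(4,3)∈J1 [6;2;3]
L+ [7;2;3]
L+ [8;2;3]
C(6,7)∈J2 [8;2;4]
R(0,6)∈J1 [8;3;4]
L+ [9;3;4]
P(5,8)∈J1 [9;4;4]
mobility = 24 − 8 − 4 = 12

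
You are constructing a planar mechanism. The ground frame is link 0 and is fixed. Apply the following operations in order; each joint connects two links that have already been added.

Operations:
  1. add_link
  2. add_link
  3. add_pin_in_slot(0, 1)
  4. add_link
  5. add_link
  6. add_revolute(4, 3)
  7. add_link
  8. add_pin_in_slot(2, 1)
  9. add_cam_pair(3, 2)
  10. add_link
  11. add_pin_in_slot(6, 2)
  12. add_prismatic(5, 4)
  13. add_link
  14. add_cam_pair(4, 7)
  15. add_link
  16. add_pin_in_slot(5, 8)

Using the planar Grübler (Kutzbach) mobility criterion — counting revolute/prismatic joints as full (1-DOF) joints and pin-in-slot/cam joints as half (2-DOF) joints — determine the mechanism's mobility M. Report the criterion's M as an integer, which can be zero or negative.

L=1 J1=0 J2=0
add link → L=2 J1=0 J2=0
add link → L=3 J1=0 J2=0
PS@0,1 dof=2 J2 → L=3 J1=0 J2=1
add link → L=4 J1=0 J2=1
add link → L=5 J1=0 J2=1
R@4,3 dof=1 J1 → L=5 J1=1 J2=1
add link → L=6 J1=1 J2=1
PS@2,1 dof=2 J2 → L=6 J1=1 J2=2
C@3,2 dof=2 J2 → L=6 J1=1 J2=3
add link → L=7 J1=1 J2=3
PS@6,2 dof=2 J2 → L=7 J1=1 J2=4
P@5,4 dof=1 J1 → L=7 J1=2 J2=4
add link → L=8 J1=2 J2=4
C@4,7 dof=2 J2 → L=8 J1=2 J2=5
add link → L=9 J1=2 J2=5
PS@5,8 dof=2 J2 → L=9 J1=2 J2=6
M=3(L−1)−2J1−J2=3·8−2·2−6=14

M = 14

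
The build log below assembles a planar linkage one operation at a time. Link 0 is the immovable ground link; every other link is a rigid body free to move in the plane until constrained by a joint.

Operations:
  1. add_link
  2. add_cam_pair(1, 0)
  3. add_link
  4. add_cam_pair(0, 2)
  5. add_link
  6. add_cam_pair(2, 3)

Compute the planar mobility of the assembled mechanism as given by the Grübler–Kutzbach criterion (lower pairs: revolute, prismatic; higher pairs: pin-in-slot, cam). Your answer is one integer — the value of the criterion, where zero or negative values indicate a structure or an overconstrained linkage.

M = 6

ground; <1,0,0>
#1 <2,0,0>
C:1↔0 J2 <2,0,1>
#2 <3,0,1>
C:0↔2 J2 <3,0,2>
#3 <4,0,2>
C:2↔3 J2 <4,0,3>
3×3 − 2×0 − 1×3 = 6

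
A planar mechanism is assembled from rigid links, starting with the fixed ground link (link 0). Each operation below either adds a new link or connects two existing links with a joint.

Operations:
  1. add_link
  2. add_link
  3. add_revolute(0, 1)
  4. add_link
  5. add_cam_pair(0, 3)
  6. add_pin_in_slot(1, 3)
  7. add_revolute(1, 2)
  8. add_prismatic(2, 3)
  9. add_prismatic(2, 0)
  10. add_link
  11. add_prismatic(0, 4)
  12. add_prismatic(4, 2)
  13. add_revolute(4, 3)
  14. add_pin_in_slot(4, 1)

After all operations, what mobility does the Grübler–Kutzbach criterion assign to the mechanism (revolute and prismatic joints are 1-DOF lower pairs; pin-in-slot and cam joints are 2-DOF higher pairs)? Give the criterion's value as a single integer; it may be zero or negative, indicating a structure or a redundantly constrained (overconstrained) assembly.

M = -5

L=1 J1=0 J2=0
add link → L=2 J1=0 J2=0
add link → L=3 J1=0 J2=0
R@0,1 dof=1 J1 → L=3 J1=1 J2=0
add link → L=4 J1=1 J2=0
C@0,3 dof=2 J2 → L=4 J1=1 J2=1
PS@1,3 dof=2 J2 → L=4 J1=1 J2=2
R@1,2 dof=1 J1 → L=4 J1=2 J2=2
P@2,3 dof=1 J1 → L=4 J1=3 J2=2
P@2,0 dof=1 J1 → L=4 J1=4 J2=2
add link → L=5 J1=4 J2=2
P@0,4 dof=1 J1 → L=5 J1=5 J2=2
P@4,2 dof=1 J1 → L=5 J1=6 J2=2
R@4,3 dof=1 J1 → L=5 J1=7 J2=2
PS@4,1 dof=2 J2 → L=5 J1=7 J2=3
M=3(L−1)−2J1−J2=3·4−2·7−3=-5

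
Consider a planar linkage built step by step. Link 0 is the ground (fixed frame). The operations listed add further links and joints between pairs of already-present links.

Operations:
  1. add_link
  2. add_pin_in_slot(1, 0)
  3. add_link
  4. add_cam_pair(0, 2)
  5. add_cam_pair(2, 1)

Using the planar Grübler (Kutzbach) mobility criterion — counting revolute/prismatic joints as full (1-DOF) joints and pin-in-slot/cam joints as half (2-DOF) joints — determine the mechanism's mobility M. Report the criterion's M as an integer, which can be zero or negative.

M = 3

ground; <1,0,0>
#1 <2,0,0>
PS:1↔0 J2 <2,0,1>
#2 <3,0,1>
C:0↔2 J2 <3,0,2>
C:2↔1 J2 <3,0,3>
3×2 − 2×0 − 1×3 = 3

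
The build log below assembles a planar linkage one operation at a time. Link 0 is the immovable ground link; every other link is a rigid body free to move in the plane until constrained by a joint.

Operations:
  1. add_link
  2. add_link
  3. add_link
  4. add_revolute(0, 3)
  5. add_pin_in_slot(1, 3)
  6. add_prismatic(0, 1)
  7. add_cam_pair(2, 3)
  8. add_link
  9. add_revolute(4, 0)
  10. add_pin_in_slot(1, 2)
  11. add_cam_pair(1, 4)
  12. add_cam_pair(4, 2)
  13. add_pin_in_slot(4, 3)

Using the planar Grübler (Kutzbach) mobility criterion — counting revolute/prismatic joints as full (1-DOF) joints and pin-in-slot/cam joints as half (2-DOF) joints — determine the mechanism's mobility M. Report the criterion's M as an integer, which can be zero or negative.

link 0 = ground. State L|J1|J2 = 1|0|0
+link1  2|0|0
+link2  3|0|0
+link3  4|0|0
R(0,3) f=1→J1  4|1|0
PS(1,3) f=2→J2  4|1|1
P(0,1) f=1→J1  4|2|1
C(2,3) f=2→J2  4|2|2
+link4  5|2|2
R(4,0) f=1→J1  5|3|2
PS(1,2) f=2→J2  5|3|3
C(1,4) f=2→J2  5|3|4
C(4,2) f=2→J2  5|3|5
PS(4,3) f=2→J2  5|3|6
M = 3(5−1)−2·3−6 = 12−6−6 = 0

M = 0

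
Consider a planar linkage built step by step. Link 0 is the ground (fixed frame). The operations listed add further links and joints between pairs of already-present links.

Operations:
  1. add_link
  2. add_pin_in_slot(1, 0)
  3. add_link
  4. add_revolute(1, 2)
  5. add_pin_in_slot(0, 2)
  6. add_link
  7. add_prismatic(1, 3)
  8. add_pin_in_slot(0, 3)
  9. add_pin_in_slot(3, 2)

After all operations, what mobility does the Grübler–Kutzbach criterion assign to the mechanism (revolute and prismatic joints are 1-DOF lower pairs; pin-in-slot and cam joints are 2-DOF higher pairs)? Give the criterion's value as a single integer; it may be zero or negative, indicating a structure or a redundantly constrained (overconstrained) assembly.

L=1 J1=0 J2=0
add link → L=2 J1=0 J2=0
PS@1,0 dof=2 J2 → L=2 J1=0 J2=1
add link → L=3 J1=0 J2=1
R@1,2 dof=1 J1 → L=3 J1=1 J2=1
PS@0,2 dof=2 J2 → L=3 J1=1 J2=2
add link → L=4 J1=1 J2=2
P@1,3 dof=1 J1 → L=4 J1=2 J2=2
PS@0,3 dof=2 J2 → L=4 J1=2 J2=3
PS@3,2 dof=2 J2 → L=4 J1=2 J2=4
M=3(L−1)−2J1−J2=3·3−2·2−4=1

M = 1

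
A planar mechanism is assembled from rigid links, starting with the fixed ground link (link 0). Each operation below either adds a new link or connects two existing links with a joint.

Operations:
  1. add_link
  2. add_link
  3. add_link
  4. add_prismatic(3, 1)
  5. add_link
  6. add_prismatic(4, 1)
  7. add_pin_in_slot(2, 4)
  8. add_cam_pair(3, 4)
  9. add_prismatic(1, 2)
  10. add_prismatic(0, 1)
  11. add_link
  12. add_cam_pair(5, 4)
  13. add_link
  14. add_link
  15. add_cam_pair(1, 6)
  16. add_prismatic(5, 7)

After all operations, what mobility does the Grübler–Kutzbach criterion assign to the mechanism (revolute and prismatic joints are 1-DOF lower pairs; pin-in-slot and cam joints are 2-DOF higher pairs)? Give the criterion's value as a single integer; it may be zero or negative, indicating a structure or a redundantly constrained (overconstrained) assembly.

M = 7

link 0 = ground. State L|J1|J2 = 1|0|0
+link1  2|0|0
+link2  3|0|0
+link3  4|0|0
P(3,1) f=1→J1  4|1|0
+link4  5|1|0
P(4,1) f=1→J1  5|2|0
PS(2,4) f=2→J2  5|2|1
C(3,4) f=2→J2  5|2|2
P(1,2) f=1→J1  5|3|2
P(0,1) f=1→J1  5|4|2
+link5  6|4|2
C(5,4) f=2→J2  6|4|3
+link6  7|4|3
+link7  8|4|3
C(1,6) f=2→J2  8|4|4
P(5,7) f=1→J1  8|5|4
M = 3(8−1)−2·5−4 = 21−10−4 = 7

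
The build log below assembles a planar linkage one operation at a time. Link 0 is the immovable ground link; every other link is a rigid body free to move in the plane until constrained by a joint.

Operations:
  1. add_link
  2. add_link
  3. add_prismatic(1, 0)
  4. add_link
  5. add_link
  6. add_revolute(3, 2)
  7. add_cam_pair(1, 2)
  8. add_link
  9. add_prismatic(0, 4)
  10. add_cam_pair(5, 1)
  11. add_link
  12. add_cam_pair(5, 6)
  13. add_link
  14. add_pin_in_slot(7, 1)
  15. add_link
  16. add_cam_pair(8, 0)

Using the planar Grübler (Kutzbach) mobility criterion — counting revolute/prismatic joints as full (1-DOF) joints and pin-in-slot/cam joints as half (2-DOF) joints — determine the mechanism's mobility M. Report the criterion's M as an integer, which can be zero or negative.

ground; <1,0,0>
#1 <2,0,0>
#2 <3,0,0>
P:1↔0 J1 <3,1,0>
#3 <4,1,0>
#4 <5,1,0>
R:3↔2 J1 <5,2,0>
C:1↔2 J2 <5,2,1>
#5 <6,2,1>
P:0↔4 J1 <6,3,1>
C:5↔1 J2 <6,3,2>
#6 <7,3,2>
C:5↔6 J2 <7,3,3>
#7 <8,3,3>
PS:7↔1 J2 <8,3,4>
#8 <9,3,4>
C:8↔0 J2 <9,3,5>
3×8 − 2×3 − 1×5 = 13

M = 13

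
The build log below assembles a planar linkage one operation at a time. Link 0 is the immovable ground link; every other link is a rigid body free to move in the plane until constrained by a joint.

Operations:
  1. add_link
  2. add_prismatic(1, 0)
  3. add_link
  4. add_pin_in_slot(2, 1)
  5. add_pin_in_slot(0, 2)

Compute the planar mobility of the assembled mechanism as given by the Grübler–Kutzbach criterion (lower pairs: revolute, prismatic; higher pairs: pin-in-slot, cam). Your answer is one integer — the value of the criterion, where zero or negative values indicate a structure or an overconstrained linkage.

ground; <1,0,0>
#1 <2,0,0>
P:1↔0 J1 <2,1,0>
#2 <3,1,0>
PS:2↔1 J2 <3,1,1>
PS:0↔2 J2 <3,1,2>
3×2 − 2×1 − 1×2 = 2

M = 2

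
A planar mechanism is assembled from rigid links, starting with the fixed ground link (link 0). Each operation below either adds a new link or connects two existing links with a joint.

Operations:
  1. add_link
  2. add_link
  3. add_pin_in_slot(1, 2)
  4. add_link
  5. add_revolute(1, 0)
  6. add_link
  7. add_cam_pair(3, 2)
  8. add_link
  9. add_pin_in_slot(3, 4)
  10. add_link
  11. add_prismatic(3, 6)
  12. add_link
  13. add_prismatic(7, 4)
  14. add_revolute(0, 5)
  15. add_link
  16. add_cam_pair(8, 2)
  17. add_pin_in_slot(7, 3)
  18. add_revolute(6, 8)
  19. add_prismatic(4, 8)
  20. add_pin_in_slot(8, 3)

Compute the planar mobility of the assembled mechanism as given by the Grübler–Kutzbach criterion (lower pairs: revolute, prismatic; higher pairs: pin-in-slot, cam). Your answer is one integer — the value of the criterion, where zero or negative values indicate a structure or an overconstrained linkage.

M = 6

ground; <1,0,0>
#1 <2,0,0>
#2 <3,0,0>
PS:1↔2 J2 <3,0,1>
#3 <4,0,1>
R:1↔0 J1 <4,1,1>
#4 <5,1,1>
C:3↔2 J2 <5,1,2>
#5 <6,1,2>
PS:3↔4 J2 <6,1,3>
#6 <7,1,3>
P:3↔6 J1 <7,2,3>
#7 <8,2,3>
P:7↔4 J1 <8,3,3>
R:0↔5 J1 <8,4,3>
#8 <9,4,3>
C:8↔2 J2 <9,4,4>
PS:7↔3 J2 <9,4,5>
R:6↔8 J1 <9,5,5>
P:4↔8 J1 <9,6,5>
PS:8↔3 J2 <9,6,6>
3×8 − 2×6 − 1×6 = 6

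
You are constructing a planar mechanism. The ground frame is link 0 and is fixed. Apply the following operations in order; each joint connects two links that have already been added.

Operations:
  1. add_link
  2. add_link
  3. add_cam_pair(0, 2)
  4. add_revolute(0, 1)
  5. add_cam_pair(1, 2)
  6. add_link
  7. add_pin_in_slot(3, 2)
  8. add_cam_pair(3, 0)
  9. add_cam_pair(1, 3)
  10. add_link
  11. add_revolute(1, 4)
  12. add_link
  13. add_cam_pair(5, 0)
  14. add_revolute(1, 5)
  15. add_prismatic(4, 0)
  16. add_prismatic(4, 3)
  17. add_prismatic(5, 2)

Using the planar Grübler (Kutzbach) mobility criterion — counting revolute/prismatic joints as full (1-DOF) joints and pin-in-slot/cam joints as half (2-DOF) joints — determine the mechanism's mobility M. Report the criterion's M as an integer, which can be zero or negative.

link 0 = ground. State L|J1|J2 = 1|0|0
+link1  2|0|0
+link2  3|0|0
C(0,2) f=2→J2  3|0|1
R(0,1) f=1→J1  3|1|1
C(1,2) f=2→J2  3|1|2
+link3  4|1|2
PS(3,2) f=2→J2  4|1|3
C(3,0) f=2→J2  4|1|4
C(1,3) f=2→J2  4|1|5
+link4  5|1|5
R(1,4) f=1→J1  5|2|5
+link5  6|2|5
C(5,0) f=2→J2  6|2|6
R(1,5) f=1→J1  6|3|6
P(4,0) f=1→J1  6|4|6
P(4,3) f=1→J1  6|5|6
P(5,2) f=1→J1  6|6|6
M = 3(6−1)−2·6−6 = 15−12−6 = -3

M = -3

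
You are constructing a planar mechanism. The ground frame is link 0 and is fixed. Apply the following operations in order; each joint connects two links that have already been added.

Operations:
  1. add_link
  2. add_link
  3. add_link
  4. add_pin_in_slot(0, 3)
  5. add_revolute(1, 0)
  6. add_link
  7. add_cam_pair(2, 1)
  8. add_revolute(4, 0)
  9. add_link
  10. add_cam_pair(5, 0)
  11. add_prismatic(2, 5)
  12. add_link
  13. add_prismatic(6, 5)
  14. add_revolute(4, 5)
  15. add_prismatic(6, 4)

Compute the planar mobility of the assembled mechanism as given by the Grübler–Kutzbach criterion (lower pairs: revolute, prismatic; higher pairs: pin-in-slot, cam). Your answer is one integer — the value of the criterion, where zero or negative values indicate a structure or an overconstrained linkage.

M = 3

[1;0;0] (link 0 is ground)
L+ [2;0;0]
L+ [3;0;0]
L+ [4;0;0]
PS(0,3)∈J2 [4;0;1]
R(1,0)∈J1 [4;1;1]
L+ [5;1;1]
C(2,1)∈J2 [5;1;2]
R(4,0)∈J1 [5;2;2]
L+ [6;2;2]
C(5,0)∈J2 [6;2;3]
P(2,5)∈J1 [6;3;3]
L+ [7;3;3]
P(6,5)∈J1 [7;4;3]
R(4,5)∈J1 [7;5;3]
P(6,4)∈J1 [7;6;3]
mobility = 18 − 12 − 3 = 3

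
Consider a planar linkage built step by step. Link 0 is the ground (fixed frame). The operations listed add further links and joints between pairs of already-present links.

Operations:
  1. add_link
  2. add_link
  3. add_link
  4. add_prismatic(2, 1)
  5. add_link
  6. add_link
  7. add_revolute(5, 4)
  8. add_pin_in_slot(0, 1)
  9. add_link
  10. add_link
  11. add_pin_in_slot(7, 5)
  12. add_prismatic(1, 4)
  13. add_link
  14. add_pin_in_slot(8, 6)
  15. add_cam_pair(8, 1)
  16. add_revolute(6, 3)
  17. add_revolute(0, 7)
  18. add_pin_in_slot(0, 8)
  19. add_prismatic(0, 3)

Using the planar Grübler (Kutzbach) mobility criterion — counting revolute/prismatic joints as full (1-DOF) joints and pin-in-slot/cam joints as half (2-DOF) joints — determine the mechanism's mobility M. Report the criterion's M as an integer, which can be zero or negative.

L=1 J1=0 J2=0
add link → L=2 J1=0 J2=0
add link → L=3 J1=0 J2=0
add link → L=4 J1=0 J2=0
P@2,1 dof=1 J1 → L=4 J1=1 J2=0
add link → L=5 J1=1 J2=0
add link → L=6 J1=1 J2=0
R@5,4 dof=1 J1 → L=6 J1=2 J2=0
PS@0,1 dof=2 J2 → L=6 J1=2 J2=1
add link → L=7 J1=2 J2=1
add link → L=8 J1=2 J2=1
PS@7,5 dof=2 J2 → L=8 J1=2 J2=2
P@1,4 dof=1 J1 → L=8 J1=3 J2=2
add link → L=9 J1=3 J2=2
PS@8,6 dof=2 J2 → L=9 J1=3 J2=3
C@8,1 dof=2 J2 → L=9 J1=3 J2=4
R@6,3 dof=1 J1 → L=9 J1=4 J2=4
R@0,7 dof=1 J1 → L=9 J1=5 J2=4
PS@0,8 dof=2 J2 → L=9 J1=5 J2=5
P@0,3 dof=1 J1 → L=9 J1=6 J2=5
M=3(L−1)−2J1−J2=3·8−2·6−5=7

M = 7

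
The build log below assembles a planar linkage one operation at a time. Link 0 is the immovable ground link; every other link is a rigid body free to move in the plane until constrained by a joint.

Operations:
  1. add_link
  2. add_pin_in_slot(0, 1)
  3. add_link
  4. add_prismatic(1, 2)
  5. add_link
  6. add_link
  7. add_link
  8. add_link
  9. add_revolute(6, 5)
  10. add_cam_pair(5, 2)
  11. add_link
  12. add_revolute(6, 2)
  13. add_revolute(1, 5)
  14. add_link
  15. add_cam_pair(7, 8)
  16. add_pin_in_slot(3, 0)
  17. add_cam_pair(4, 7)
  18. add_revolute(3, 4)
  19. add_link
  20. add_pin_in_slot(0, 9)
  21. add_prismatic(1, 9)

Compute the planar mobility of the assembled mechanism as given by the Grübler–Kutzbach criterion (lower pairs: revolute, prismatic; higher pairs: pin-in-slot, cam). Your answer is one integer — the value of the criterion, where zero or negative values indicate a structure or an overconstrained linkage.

M = 9

link 0 = ground. State L|J1|J2 = 1|0|0
+link1  2|0|0
PS(0,1) f=2→J2  2|0|1
+link2  3|0|1
P(1,2) f=1→J1  3|1|1
+link3  4|1|1
+link4  5|1|1
+link5  6|1|1
+link6  7|1|1
R(6,5) f=1→J1  7|2|1
C(5,2) f=2→J2  7|2|2
+link7  8|2|2
R(6,2) f=1→J1  8|3|2
R(1,5) f=1→J1  8|4|2
+link8  9|4|2
C(7,8) f=2→J2  9|4|3
PS(3,0) f=2→J2  9|4|4
C(4,7) f=2→J2  9|4|5
R(3,4) f=1→J1  9|5|5
+link9  10|5|5
PS(0,9) f=2→J2  10|5|6
P(1,9) f=1→J1  10|6|6
M = 3(10−1)−2·6−6 = 27−12−6 = 9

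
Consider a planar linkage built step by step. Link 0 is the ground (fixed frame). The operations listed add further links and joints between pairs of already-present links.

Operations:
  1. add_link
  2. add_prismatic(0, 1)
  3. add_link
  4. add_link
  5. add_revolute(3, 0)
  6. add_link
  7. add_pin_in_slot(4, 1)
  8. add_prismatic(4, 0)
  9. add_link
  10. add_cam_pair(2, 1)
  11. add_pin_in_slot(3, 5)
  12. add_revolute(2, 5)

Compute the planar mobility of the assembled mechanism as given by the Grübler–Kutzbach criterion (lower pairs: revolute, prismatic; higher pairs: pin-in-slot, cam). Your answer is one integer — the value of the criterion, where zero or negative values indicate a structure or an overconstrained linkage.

M = 4

ground; <1,0,0>
#1 <2,0,0>
P:0↔1 J1 <2,1,0>
#2 <3,1,0>
#3 <4,1,0>
R:3↔0 J1 <4,2,0>
#4 <5,2,0>
PS:4↔1 J2 <5,2,1>
P:4↔0 J1 <5,3,1>
#5 <6,3,1>
C:2↔1 J2 <6,3,2>
PS:3↔5 J2 <6,3,3>
R:2↔5 J1 <6,4,3>
3×5 − 2×4 − 1×3 = 4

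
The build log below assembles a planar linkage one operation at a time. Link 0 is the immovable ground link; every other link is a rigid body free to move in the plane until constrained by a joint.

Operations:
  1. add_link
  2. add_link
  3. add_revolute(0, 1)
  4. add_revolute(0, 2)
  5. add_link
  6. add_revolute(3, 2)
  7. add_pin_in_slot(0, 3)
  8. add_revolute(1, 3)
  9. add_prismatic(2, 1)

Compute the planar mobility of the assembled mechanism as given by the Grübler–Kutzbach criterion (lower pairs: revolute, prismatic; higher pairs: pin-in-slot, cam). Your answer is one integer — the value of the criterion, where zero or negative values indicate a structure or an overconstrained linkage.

L=1 J1=0 J2=0
add link → L=2 J1=0 J2=0
add link → L=3 J1=0 J2=0
R@0,1 dof=1 J1 → L=3 J1=1 J2=0
R@0,2 dof=1 J1 → L=3 J1=2 J2=0
add link → L=4 J1=2 J2=0
R@3,2 dof=1 J1 → L=4 J1=3 J2=0
PS@0,3 dof=2 J2 → L=4 J1=3 J2=1
R@1,3 dof=1 J1 → L=4 J1=4 J2=1
P@2,1 dof=1 J1 → L=4 J1=5 J2=1
M=3(L−1)−2J1−J2=3·3−2·5−1=-2

M = -2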